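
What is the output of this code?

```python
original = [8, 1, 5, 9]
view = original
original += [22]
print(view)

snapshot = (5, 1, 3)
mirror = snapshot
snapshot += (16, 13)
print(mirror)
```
[8, 1, 5, 9, 22]
(5, 1, 3)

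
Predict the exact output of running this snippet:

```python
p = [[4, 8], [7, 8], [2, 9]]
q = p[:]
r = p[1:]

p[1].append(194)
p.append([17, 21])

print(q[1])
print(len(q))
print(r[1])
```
[7, 8, 194]
3
[2, 9]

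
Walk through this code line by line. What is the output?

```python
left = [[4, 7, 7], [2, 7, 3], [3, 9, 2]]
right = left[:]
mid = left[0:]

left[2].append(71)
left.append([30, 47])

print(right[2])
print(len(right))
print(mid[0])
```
[3, 9, 2, 71]
3
[4, 7, 7]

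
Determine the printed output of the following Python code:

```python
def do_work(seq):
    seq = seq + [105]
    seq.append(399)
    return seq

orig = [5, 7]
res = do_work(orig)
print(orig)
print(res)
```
[5, 7]
[5, 7, 105, 399]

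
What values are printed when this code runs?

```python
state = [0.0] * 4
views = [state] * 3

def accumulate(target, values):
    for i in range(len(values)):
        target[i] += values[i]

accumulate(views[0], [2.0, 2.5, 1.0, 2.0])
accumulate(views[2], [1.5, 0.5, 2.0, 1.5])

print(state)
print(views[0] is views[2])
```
[3.5, 3.0, 3.0, 3.5]
True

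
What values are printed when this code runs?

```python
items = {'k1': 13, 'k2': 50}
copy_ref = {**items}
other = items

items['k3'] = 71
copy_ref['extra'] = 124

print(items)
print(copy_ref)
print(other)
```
{'k1': 13, 'k2': 50, 'k3': 71}
{'k1': 13, 'k2': 50, 'extra': 124}
{'k1': 13, 'k2': 50, 'k3': 71}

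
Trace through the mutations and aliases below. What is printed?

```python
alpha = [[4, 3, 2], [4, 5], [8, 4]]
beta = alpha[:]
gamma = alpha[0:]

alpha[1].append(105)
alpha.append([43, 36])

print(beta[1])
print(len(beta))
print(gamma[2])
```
[4, 5, 105]
3
[8, 4]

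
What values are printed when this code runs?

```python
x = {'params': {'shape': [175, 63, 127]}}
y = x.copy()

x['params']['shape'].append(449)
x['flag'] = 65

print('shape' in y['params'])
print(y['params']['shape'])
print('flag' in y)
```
True
[175, 63, 127, 449]
False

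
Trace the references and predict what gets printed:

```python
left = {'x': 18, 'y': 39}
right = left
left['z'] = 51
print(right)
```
{'x': 18, 'y': 39, 'z': 51}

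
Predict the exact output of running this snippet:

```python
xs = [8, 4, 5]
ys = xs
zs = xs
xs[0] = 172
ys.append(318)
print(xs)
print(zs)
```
[172, 4, 5, 318]
[172, 4, 5, 318]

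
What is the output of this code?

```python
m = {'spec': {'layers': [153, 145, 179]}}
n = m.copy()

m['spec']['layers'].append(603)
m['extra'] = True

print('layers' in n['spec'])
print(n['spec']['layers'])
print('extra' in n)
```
True
[153, 145, 179, 603]
False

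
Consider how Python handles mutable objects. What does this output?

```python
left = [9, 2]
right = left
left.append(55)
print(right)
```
[9, 2, 55]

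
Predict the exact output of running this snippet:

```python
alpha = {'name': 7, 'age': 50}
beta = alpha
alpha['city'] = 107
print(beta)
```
{'name': 7, 'age': 50, 'city': 107}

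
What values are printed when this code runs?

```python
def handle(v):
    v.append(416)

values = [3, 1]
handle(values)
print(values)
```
[3, 1, 416]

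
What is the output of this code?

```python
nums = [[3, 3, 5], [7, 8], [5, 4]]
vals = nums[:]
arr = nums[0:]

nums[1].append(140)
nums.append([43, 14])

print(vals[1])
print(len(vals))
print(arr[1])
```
[7, 8, 140]
3
[7, 8, 140]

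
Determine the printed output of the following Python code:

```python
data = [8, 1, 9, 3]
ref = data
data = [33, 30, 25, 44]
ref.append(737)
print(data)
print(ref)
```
[33, 30, 25, 44]
[8, 1, 9, 3, 737]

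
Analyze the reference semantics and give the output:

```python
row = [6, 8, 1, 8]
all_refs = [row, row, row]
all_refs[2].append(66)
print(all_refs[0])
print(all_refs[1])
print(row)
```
[6, 8, 1, 8, 66]
[6, 8, 1, 8, 66]
[6, 8, 1, 8, 66]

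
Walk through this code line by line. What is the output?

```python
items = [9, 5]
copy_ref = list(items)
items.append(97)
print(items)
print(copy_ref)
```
[9, 5, 97]
[9, 5]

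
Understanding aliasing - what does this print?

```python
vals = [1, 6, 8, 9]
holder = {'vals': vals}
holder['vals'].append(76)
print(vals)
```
[1, 6, 8, 9, 76]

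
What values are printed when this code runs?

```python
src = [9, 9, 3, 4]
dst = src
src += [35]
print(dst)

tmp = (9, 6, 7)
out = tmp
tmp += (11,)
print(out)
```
[9, 9, 3, 4, 35]
(9, 6, 7)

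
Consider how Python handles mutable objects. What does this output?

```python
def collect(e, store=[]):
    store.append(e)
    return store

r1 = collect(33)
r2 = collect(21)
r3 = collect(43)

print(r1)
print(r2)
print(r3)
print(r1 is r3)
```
[33, 21, 43]
[33, 21, 43]
[33, 21, 43]
True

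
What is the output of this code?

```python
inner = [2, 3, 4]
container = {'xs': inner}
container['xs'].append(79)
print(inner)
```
[2, 3, 4, 79]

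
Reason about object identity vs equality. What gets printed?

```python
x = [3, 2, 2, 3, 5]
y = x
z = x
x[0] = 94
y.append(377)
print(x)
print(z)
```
[94, 2, 2, 3, 5, 377]
[94, 2, 2, 3, 5, 377]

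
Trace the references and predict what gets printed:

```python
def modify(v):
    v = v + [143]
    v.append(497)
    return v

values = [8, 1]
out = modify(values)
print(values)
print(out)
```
[8, 1]
[8, 1, 143, 497]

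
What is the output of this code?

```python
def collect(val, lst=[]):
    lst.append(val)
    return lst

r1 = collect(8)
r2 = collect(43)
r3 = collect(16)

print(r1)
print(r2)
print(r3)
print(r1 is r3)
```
[8, 43, 16]
[8, 43, 16]
[8, 43, 16]
True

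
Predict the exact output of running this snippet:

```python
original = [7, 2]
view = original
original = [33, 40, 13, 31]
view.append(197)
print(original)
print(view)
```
[33, 40, 13, 31]
[7, 2, 197]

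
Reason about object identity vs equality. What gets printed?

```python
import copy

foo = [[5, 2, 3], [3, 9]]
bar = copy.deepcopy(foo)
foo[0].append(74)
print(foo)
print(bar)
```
[[5, 2, 3, 74], [3, 9]]
[[5, 2, 3], [3, 9]]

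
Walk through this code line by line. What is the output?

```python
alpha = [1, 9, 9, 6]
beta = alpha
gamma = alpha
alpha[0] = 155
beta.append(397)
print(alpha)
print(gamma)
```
[155, 9, 9, 6, 397]
[155, 9, 9, 6, 397]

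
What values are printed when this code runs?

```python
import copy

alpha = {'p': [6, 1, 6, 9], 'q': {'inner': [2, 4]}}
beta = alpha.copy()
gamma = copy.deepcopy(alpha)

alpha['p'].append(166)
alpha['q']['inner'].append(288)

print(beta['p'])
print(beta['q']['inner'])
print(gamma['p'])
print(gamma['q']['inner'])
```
[6, 1, 6, 9, 166]
[2, 4, 288]
[6, 1, 6, 9]
[2, 4]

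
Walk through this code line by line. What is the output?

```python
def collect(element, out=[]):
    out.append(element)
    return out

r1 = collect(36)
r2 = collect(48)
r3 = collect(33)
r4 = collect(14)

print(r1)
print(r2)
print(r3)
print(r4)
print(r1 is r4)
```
[36, 48, 33, 14]
[36, 48, 33, 14]
[36, 48, 33, 14]
[36, 48, 33, 14]
True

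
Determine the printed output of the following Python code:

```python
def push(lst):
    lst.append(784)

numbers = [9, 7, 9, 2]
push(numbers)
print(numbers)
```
[9, 7, 9, 2, 784]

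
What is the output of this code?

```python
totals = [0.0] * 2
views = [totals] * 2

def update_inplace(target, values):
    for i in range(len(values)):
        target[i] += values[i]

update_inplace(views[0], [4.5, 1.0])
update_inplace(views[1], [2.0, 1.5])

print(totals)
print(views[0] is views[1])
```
[6.5, 2.5]
True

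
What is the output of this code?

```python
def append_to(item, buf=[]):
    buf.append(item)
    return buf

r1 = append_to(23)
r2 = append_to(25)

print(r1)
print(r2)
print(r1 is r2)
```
[23, 25]
[23, 25]
True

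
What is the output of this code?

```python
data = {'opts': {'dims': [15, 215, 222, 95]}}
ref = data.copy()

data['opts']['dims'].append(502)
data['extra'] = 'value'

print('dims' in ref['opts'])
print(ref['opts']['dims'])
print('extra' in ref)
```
True
[15, 215, 222, 95, 502]
False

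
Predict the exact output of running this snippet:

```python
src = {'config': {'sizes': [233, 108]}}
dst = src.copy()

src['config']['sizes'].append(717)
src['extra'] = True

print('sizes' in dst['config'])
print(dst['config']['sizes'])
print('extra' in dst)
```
True
[233, 108, 717]
False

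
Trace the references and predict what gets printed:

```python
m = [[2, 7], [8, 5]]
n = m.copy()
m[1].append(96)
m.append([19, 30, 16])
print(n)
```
[[2, 7], [8, 5, 96]]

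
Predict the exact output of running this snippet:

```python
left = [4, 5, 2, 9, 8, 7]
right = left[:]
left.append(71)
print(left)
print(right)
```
[4, 5, 2, 9, 8, 7, 71]
[4, 5, 2, 9, 8, 7]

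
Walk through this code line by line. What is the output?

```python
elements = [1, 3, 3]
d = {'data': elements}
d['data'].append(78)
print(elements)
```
[1, 3, 3, 78]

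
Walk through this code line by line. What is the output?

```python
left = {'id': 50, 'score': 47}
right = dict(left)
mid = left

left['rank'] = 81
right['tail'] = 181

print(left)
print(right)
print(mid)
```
{'id': 50, 'score': 47, 'rank': 81}
{'id': 50, 'score': 47, 'tail': 181}
{'id': 50, 'score': 47, 'rank': 81}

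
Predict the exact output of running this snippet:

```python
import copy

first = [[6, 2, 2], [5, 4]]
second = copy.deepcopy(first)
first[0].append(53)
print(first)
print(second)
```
[[6, 2, 2, 53], [5, 4]]
[[6, 2, 2], [5, 4]]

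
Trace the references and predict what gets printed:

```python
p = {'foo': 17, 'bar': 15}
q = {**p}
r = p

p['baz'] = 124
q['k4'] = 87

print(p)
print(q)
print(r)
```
{'foo': 17, 'bar': 15, 'baz': 124}
{'foo': 17, 'bar': 15, 'k4': 87}
{'foo': 17, 'bar': 15, 'baz': 124}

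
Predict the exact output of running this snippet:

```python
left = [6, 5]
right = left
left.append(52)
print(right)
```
[6, 5, 52]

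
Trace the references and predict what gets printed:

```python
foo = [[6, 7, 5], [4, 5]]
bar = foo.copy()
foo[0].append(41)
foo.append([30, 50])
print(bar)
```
[[6, 7, 5, 41], [4, 5]]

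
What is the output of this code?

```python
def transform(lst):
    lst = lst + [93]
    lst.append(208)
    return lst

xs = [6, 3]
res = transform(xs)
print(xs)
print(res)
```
[6, 3]
[6, 3, 93, 208]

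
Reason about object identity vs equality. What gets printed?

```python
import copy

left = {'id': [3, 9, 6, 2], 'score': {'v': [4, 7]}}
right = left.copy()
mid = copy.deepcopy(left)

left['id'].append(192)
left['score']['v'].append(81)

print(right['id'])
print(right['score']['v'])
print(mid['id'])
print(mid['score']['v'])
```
[3, 9, 6, 2, 192]
[4, 7, 81]
[3, 9, 6, 2]
[4, 7]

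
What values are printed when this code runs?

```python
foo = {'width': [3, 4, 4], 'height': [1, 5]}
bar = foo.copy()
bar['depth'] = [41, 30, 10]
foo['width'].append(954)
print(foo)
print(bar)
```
{'width': [3, 4, 4, 954], 'height': [1, 5]}
{'width': [3, 4, 4, 954], 'height': [1, 5], 'depth': [41, 30, 10]}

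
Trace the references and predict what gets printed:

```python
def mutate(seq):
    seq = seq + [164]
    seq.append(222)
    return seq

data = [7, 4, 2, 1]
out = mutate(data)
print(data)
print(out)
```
[7, 4, 2, 1]
[7, 4, 2, 1, 164, 222]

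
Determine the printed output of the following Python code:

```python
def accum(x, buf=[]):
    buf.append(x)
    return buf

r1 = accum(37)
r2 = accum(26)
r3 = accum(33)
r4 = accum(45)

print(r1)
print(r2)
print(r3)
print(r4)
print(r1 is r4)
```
[37, 26, 33, 45]
[37, 26, 33, 45]
[37, 26, 33, 45]
[37, 26, 33, 45]
True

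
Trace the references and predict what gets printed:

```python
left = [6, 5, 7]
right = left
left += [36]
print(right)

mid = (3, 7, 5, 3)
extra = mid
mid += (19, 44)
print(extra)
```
[6, 5, 7, 36]
(3, 7, 5, 3)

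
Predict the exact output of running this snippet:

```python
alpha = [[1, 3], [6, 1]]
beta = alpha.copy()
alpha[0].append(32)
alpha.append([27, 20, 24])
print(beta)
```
[[1, 3, 32], [6, 1]]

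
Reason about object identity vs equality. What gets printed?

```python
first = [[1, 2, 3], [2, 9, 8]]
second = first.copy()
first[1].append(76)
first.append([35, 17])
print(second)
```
[[1, 2, 3], [2, 9, 8, 76]]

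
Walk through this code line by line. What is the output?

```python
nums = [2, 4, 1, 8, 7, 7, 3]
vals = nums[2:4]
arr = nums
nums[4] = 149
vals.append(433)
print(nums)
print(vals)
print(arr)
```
[2, 4, 1, 8, 149, 7, 3]
[1, 8, 433]
[2, 4, 1, 8, 149, 7, 3]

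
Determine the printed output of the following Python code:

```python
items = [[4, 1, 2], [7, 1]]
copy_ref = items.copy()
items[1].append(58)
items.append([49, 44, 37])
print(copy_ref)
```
[[4, 1, 2], [7, 1, 58]]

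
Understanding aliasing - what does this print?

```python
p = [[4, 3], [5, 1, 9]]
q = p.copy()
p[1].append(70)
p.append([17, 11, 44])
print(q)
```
[[4, 3], [5, 1, 9, 70]]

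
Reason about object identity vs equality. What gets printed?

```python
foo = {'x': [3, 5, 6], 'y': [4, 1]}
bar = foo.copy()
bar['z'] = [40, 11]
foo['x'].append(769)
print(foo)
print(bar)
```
{'x': [3, 5, 6, 769], 'y': [4, 1]}
{'x': [3, 5, 6, 769], 'y': [4, 1], 'z': [40, 11]}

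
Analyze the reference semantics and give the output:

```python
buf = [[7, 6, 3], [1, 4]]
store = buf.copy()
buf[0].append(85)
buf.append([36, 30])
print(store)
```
[[7, 6, 3, 85], [1, 4]]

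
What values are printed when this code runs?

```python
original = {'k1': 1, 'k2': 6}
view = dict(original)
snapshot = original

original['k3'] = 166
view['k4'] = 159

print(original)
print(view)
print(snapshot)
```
{'k1': 1, 'k2': 6, 'k3': 166}
{'k1': 1, 'k2': 6, 'k4': 159}
{'k1': 1, 'k2': 6, 'k3': 166}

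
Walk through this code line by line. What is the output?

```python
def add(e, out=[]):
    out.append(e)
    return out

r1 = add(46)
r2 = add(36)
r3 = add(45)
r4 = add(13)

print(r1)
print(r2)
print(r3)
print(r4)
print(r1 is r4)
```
[46, 36, 45, 13]
[46, 36, 45, 13]
[46, 36, 45, 13]
[46, 36, 45, 13]
True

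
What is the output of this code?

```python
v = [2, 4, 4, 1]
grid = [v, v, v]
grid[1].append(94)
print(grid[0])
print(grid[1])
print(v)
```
[2, 4, 4, 1, 94]
[2, 4, 4, 1, 94]
[2, 4, 4, 1, 94]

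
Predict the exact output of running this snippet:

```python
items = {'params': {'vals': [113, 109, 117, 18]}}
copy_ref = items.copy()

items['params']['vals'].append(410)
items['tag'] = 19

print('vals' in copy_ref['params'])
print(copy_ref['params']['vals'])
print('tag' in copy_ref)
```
True
[113, 109, 117, 18, 410]
False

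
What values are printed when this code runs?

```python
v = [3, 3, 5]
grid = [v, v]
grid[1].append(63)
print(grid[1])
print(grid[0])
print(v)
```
[3, 3, 5, 63]
[3, 3, 5, 63]
[3, 3, 5, 63]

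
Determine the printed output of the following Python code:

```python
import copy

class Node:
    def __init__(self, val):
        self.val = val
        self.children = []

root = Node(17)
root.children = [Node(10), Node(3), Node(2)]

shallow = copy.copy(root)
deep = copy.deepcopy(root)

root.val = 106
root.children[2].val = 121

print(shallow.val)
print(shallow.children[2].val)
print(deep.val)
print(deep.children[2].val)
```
17
121
17
2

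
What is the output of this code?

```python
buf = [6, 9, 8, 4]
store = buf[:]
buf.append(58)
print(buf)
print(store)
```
[6, 9, 8, 4, 58]
[6, 9, 8, 4]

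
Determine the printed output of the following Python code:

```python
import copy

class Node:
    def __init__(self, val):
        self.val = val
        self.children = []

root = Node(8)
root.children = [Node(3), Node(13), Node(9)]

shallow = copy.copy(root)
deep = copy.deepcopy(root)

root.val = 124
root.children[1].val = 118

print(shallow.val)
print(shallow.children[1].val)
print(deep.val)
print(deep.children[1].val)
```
8
118
8
13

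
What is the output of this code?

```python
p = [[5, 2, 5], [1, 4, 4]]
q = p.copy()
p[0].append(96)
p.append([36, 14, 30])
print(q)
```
[[5, 2, 5, 96], [1, 4, 4]]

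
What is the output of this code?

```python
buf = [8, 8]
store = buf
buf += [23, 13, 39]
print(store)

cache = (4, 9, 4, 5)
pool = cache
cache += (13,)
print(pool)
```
[8, 8, 23, 13, 39]
(4, 9, 4, 5)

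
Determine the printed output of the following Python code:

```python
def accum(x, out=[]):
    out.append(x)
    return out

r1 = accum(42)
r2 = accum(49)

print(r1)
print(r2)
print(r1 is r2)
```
[42, 49]
[42, 49]
True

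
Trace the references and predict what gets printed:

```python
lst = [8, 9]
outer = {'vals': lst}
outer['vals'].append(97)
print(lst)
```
[8, 9, 97]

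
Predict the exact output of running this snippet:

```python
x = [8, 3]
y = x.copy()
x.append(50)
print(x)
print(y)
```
[8, 3, 50]
[8, 3]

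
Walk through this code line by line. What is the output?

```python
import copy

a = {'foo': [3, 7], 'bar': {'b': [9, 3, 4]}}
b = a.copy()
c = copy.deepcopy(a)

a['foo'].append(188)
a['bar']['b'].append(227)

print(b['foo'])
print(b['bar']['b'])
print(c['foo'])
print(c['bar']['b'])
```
[3, 7, 188]
[9, 3, 4, 227]
[3, 7]
[9, 3, 4]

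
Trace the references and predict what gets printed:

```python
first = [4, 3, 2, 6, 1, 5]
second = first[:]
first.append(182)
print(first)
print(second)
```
[4, 3, 2, 6, 1, 5, 182]
[4, 3, 2, 6, 1, 5]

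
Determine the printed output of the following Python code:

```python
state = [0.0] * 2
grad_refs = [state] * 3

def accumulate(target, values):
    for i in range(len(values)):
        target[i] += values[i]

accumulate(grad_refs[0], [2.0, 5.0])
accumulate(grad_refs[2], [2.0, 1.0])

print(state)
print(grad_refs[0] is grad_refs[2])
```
[4.0, 6.0]
True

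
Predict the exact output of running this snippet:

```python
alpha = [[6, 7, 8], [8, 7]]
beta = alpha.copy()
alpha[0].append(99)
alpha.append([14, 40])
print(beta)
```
[[6, 7, 8, 99], [8, 7]]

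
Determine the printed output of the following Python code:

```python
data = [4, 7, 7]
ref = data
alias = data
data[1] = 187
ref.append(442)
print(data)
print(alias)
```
[4, 187, 7, 442]
[4, 187, 7, 442]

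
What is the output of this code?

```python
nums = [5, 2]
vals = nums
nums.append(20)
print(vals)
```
[5, 2, 20]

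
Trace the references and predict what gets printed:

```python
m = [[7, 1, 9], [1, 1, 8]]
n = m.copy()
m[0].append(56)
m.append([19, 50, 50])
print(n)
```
[[7, 1, 9, 56], [1, 1, 8]]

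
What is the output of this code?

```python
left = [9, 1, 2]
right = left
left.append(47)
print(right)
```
[9, 1, 2, 47]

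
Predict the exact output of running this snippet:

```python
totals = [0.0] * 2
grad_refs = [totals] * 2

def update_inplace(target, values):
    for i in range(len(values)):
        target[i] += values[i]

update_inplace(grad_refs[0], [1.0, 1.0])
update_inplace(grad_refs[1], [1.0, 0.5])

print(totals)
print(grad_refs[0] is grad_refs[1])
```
[2.0, 1.5]
True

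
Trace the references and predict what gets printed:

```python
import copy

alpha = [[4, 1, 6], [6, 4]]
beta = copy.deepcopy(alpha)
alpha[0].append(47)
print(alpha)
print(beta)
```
[[4, 1, 6, 47], [6, 4]]
[[4, 1, 6], [6, 4]]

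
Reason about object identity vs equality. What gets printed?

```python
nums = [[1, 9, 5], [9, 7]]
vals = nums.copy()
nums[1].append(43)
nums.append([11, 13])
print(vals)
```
[[1, 9, 5], [9, 7, 43]]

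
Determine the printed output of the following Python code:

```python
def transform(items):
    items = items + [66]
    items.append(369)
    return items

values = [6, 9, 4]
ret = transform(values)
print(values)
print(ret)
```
[6, 9, 4]
[6, 9, 4, 66, 369]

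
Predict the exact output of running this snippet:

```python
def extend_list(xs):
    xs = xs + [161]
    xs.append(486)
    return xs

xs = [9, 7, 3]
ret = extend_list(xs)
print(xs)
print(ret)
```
[9, 7, 3]
[9, 7, 3, 161, 486]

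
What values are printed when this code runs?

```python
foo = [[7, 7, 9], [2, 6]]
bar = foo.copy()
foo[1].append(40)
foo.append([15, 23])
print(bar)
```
[[7, 7, 9], [2, 6, 40]]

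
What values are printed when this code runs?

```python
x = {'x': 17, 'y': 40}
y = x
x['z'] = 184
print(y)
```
{'x': 17, 'y': 40, 'z': 184}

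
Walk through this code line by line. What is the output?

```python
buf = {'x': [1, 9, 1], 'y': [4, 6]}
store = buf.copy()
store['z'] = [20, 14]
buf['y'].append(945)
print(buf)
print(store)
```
{'x': [1, 9, 1], 'y': [4, 6, 945]}
{'x': [1, 9, 1], 'y': [4, 6, 945], 'z': [20, 14]}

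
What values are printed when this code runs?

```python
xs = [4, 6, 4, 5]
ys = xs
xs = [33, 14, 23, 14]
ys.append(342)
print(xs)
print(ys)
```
[33, 14, 23, 14]
[4, 6, 4, 5, 342]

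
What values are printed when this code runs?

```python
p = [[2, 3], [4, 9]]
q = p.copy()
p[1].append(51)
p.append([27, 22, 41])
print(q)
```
[[2, 3], [4, 9, 51]]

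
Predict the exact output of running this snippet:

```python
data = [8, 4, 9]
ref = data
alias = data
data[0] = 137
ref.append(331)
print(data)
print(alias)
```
[137, 4, 9, 331]
[137, 4, 9, 331]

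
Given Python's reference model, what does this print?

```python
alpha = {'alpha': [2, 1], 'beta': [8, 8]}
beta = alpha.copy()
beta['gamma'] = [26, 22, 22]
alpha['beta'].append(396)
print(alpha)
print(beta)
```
{'alpha': [2, 1], 'beta': [8, 8, 396]}
{'alpha': [2, 1], 'beta': [8, 8, 396], 'gamma': [26, 22, 22]}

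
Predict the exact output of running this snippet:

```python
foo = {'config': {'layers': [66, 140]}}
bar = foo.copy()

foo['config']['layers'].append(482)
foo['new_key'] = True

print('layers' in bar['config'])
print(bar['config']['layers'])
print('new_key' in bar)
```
True
[66, 140, 482]
False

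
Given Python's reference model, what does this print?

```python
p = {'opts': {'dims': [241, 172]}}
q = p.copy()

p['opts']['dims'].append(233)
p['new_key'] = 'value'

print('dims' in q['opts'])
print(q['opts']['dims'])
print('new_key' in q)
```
True
[241, 172, 233]
False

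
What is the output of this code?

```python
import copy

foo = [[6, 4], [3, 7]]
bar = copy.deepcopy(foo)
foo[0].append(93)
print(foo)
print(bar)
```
[[6, 4, 93], [3, 7]]
[[6, 4], [3, 7]]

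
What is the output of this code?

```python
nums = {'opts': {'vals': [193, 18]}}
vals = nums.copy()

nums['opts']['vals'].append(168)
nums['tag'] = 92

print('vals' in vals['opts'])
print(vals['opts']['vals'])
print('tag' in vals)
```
True
[193, 18, 168]
False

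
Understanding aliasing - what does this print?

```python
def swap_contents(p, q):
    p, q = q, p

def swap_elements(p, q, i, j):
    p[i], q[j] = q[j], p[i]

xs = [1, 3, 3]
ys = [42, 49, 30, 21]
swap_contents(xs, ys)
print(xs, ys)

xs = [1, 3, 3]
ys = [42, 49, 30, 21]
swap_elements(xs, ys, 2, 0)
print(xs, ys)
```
[1, 3, 3] [42, 49, 30, 21]
[1, 3, 42] [3, 49, 30, 21]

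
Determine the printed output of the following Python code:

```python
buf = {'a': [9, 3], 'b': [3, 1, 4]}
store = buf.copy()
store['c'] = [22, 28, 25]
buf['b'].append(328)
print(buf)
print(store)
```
{'a': [9, 3], 'b': [3, 1, 4, 328]}
{'a': [9, 3], 'b': [3, 1, 4, 328], 'c': [22, 28, 25]}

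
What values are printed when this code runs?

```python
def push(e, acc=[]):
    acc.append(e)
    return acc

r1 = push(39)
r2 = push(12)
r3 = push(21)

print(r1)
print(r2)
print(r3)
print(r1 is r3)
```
[39, 12, 21]
[39, 12, 21]
[39, 12, 21]
True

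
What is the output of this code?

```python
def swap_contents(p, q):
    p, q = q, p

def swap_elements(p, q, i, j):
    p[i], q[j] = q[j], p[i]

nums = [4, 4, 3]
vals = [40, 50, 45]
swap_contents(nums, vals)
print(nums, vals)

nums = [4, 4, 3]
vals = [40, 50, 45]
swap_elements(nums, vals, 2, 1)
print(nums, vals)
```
[4, 4, 3] [40, 50, 45]
[4, 4, 50] [40, 3, 45]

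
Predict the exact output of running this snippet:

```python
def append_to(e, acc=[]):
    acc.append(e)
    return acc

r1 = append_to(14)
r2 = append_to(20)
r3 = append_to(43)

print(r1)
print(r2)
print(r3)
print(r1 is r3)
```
[14, 20, 43]
[14, 20, 43]
[14, 20, 43]
True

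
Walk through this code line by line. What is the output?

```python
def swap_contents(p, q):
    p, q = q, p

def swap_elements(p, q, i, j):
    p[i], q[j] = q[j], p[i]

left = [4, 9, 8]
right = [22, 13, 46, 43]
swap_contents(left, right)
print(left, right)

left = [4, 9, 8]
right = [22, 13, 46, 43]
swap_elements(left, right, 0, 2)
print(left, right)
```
[4, 9, 8] [22, 13, 46, 43]
[46, 9, 8] [22, 13, 4, 43]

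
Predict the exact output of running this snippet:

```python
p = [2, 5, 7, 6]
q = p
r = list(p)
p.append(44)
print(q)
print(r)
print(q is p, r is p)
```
[2, 5, 7, 6, 44]
[2, 5, 7, 6]
True False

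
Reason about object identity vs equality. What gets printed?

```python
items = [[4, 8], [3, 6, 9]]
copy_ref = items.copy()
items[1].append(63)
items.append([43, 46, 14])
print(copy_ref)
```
[[4, 8], [3, 6, 9, 63]]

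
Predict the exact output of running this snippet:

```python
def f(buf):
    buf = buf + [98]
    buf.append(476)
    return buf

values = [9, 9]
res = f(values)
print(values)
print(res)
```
[9, 9]
[9, 9, 98, 476]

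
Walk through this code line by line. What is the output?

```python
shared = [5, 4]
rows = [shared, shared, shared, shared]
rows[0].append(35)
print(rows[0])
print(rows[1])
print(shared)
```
[5, 4, 35]
[5, 4, 35]
[5, 4, 35]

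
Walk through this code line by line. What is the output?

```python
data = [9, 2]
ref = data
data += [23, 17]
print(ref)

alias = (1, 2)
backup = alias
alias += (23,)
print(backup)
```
[9, 2, 23, 17]
(1, 2)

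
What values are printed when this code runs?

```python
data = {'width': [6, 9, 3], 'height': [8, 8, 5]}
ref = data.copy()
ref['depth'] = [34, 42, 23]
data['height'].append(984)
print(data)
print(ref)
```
{'width': [6, 9, 3], 'height': [8, 8, 5, 984]}
{'width': [6, 9, 3], 'height': [8, 8, 5, 984], 'depth': [34, 42, 23]}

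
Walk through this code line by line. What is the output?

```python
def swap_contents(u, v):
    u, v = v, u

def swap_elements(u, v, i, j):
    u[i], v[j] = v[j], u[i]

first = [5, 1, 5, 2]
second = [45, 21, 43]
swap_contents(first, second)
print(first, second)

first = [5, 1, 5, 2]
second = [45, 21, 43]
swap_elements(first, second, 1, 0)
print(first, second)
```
[5, 1, 5, 2] [45, 21, 43]
[5, 45, 5, 2] [1, 21, 43]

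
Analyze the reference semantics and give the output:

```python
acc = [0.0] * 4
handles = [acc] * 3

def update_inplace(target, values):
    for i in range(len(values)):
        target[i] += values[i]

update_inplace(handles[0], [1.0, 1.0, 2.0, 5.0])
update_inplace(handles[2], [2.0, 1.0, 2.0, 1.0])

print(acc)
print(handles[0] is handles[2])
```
[3.0, 2.0, 4.0, 6.0]
True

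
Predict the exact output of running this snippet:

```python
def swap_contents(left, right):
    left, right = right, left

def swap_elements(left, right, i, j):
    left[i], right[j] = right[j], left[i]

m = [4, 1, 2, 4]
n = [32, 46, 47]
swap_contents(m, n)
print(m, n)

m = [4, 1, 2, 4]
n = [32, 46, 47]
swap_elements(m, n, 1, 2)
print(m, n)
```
[4, 1, 2, 4] [32, 46, 47]
[4, 47, 2, 4] [32, 46, 1]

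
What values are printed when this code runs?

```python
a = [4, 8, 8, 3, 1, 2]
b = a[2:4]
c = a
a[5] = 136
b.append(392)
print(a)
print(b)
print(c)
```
[4, 8, 8, 3, 1, 136]
[8, 3, 392]
[4, 8, 8, 3, 1, 136]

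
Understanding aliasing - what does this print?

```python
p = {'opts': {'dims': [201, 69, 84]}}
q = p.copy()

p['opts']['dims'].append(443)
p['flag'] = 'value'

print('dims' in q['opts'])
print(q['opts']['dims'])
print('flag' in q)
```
True
[201, 69, 84, 443]
False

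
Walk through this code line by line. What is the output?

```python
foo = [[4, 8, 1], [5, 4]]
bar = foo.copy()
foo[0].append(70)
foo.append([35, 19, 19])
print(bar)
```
[[4, 8, 1, 70], [5, 4]]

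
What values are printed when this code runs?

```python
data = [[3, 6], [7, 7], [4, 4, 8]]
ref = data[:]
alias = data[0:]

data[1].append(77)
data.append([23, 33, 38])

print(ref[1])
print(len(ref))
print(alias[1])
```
[7, 7, 77]
3
[7, 7, 77]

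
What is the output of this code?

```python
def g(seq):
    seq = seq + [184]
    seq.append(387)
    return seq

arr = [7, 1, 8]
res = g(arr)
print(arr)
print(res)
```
[7, 1, 8]
[7, 1, 8, 184, 387]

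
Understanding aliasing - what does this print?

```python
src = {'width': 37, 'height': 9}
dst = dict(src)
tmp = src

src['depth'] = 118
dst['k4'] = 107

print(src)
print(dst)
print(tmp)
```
{'width': 37, 'height': 9, 'depth': 118}
{'width': 37, 'height': 9, 'k4': 107}
{'width': 37, 'height': 9, 'depth': 118}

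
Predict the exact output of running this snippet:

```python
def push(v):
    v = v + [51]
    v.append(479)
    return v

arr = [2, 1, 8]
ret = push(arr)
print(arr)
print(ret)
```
[2, 1, 8]
[2, 1, 8, 51, 479]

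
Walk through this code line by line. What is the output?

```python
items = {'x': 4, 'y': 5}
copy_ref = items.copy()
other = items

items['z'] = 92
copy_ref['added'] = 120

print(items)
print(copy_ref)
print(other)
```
{'x': 4, 'y': 5, 'z': 92}
{'x': 4, 'y': 5, 'added': 120}
{'x': 4, 'y': 5, 'z': 92}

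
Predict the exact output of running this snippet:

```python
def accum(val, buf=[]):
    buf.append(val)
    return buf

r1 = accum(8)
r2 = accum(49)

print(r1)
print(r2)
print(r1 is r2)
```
[8, 49]
[8, 49]
True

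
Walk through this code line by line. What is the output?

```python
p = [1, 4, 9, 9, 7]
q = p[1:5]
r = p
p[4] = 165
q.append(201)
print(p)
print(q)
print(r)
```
[1, 4, 9, 9, 165]
[4, 9, 9, 7, 201]
[1, 4, 9, 9, 165]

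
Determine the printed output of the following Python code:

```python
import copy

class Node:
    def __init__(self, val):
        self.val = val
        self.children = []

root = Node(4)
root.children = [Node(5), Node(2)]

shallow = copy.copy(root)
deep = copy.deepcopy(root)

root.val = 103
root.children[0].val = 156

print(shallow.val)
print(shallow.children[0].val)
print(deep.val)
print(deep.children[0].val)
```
4
156
4
5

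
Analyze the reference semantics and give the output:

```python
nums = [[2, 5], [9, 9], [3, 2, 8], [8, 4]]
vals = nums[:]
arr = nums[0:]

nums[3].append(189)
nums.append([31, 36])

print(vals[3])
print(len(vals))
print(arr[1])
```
[8, 4, 189]
4
[9, 9]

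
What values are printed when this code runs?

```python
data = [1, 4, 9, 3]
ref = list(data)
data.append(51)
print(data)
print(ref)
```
[1, 4, 9, 3, 51]
[1, 4, 9, 3]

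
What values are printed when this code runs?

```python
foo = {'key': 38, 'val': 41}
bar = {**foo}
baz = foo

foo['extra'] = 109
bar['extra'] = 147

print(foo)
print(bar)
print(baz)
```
{'key': 38, 'val': 41, 'extra': 109}
{'key': 38, 'val': 41, 'extra': 147}
{'key': 38, 'val': 41, 'extra': 109}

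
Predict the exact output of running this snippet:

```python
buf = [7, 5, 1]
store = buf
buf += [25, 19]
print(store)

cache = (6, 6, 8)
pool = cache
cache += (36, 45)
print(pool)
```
[7, 5, 1, 25, 19]
(6, 6, 8)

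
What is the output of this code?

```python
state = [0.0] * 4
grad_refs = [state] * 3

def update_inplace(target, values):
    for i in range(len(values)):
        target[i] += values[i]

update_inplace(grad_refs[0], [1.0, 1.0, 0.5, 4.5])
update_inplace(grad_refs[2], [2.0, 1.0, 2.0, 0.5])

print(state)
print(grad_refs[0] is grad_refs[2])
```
[3.0, 2.0, 2.5, 5.0]
True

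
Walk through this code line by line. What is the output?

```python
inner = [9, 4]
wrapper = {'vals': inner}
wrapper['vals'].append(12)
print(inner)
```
[9, 4, 12]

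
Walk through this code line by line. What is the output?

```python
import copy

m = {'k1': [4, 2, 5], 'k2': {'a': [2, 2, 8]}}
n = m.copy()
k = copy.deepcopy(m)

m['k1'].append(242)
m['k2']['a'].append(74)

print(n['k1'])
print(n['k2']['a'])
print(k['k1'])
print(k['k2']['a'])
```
[4, 2, 5, 242]
[2, 2, 8, 74]
[4, 2, 5]
[2, 2, 8]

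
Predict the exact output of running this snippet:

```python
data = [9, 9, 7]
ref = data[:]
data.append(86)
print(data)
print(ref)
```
[9, 9, 7, 86]
[9, 9, 7]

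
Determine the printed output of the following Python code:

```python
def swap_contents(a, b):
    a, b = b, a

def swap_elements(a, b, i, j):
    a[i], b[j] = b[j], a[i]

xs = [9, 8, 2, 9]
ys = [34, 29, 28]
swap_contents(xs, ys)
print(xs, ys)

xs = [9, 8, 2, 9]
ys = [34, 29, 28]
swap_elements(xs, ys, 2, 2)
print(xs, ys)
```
[9, 8, 2, 9] [34, 29, 28]
[9, 8, 28, 9] [34, 29, 2]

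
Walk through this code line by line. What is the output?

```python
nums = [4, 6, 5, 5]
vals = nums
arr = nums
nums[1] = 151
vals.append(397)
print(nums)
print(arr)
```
[4, 151, 5, 5, 397]
[4, 151, 5, 5, 397]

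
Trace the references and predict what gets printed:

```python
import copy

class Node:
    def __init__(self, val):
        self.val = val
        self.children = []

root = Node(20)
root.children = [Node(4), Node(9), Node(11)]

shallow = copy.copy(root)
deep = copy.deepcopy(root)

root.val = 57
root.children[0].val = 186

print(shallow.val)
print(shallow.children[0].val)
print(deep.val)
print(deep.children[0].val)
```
20
186
20
4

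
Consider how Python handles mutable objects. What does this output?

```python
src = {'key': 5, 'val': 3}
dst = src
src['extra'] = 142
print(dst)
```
{'key': 5, 'val': 3, 'extra': 142}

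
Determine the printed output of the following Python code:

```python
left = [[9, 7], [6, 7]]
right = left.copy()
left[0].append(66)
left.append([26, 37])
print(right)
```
[[9, 7, 66], [6, 7]]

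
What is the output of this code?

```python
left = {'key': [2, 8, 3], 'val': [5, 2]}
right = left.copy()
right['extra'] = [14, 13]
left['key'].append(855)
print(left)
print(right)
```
{'key': [2, 8, 3, 855], 'val': [5, 2]}
{'key': [2, 8, 3, 855], 'val': [5, 2], 'extra': [14, 13]}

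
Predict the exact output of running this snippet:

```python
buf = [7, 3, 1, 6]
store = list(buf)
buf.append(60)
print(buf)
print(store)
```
[7, 3, 1, 6, 60]
[7, 3, 1, 6]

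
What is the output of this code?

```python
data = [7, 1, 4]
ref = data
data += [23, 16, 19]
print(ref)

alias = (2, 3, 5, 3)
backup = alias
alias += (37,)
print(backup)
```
[7, 1, 4, 23, 16, 19]
(2, 3, 5, 3)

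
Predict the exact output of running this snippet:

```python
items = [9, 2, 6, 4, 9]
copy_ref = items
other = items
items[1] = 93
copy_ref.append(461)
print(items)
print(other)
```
[9, 93, 6, 4, 9, 461]
[9, 93, 6, 4, 9, 461]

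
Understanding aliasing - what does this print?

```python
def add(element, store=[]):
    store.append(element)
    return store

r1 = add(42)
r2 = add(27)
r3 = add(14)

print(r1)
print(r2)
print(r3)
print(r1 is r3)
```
[42, 27, 14]
[42, 27, 14]
[42, 27, 14]
True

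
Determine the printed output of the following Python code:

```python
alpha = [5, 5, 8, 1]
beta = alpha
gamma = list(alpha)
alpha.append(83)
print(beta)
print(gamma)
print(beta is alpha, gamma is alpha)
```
[5, 5, 8, 1, 83]
[5, 5, 8, 1]
True False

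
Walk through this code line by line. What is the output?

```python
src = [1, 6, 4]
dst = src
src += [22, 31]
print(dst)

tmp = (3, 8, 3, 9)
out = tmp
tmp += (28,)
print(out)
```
[1, 6, 4, 22, 31]
(3, 8, 3, 9)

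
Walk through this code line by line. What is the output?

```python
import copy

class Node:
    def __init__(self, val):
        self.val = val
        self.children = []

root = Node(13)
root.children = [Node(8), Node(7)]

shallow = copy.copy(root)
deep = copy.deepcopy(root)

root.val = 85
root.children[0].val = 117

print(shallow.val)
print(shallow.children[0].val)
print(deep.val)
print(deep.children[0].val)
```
13
117
13
8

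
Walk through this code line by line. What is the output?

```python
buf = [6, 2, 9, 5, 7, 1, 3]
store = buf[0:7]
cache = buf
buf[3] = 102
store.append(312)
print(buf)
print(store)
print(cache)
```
[6, 2, 9, 102, 7, 1, 3]
[6, 2, 9, 5, 7, 1, 3, 312]
[6, 2, 9, 102, 7, 1, 3]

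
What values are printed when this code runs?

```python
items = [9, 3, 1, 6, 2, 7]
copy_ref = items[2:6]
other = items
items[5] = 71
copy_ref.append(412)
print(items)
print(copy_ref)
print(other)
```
[9, 3, 1, 6, 2, 71]
[1, 6, 2, 7, 412]
[9, 3, 1, 6, 2, 71]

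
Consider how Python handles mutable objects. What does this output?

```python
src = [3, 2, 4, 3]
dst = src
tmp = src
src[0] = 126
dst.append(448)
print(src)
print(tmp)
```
[126, 2, 4, 3, 448]
[126, 2, 4, 3, 448]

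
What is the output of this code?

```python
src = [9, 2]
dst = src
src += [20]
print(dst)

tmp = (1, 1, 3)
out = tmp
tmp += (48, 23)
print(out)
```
[9, 2, 20]
(1, 1, 3)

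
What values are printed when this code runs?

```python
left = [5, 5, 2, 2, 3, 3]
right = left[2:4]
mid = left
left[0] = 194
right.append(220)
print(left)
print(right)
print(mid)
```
[194, 5, 2, 2, 3, 3]
[2, 2, 220]
[194, 5, 2, 2, 3, 3]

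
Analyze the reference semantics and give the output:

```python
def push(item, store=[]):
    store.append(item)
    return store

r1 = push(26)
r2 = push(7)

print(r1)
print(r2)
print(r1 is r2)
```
[26, 7]
[26, 7]
True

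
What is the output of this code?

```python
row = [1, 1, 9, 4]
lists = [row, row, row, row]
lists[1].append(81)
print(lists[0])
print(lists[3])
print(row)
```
[1, 1, 9, 4, 81]
[1, 1, 9, 4, 81]
[1, 1, 9, 4, 81]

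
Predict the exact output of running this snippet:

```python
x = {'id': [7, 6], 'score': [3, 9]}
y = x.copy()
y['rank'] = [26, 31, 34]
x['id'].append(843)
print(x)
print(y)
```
{'id': [7, 6, 843], 'score': [3, 9]}
{'id': [7, 6, 843], 'score': [3, 9], 'rank': [26, 31, 34]}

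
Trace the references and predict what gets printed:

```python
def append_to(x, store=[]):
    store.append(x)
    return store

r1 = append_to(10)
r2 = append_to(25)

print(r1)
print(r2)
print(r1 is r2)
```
[10, 25]
[10, 25]
True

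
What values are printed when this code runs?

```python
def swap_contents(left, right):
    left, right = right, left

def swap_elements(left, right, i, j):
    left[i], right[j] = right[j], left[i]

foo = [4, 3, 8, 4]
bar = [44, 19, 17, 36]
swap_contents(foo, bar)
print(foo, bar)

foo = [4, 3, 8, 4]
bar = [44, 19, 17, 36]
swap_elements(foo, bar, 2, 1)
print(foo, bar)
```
[4, 3, 8, 4] [44, 19, 17, 36]
[4, 3, 19, 4] [44, 8, 17, 36]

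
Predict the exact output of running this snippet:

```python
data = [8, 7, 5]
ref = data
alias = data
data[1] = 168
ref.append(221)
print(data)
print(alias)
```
[8, 168, 5, 221]
[8, 168, 5, 221]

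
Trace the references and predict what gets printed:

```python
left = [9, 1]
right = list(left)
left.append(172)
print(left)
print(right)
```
[9, 1, 172]
[9, 1]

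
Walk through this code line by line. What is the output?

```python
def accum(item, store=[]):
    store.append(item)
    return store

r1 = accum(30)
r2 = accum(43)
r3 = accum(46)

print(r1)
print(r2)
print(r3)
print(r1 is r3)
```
[30, 43, 46]
[30, 43, 46]
[30, 43, 46]
True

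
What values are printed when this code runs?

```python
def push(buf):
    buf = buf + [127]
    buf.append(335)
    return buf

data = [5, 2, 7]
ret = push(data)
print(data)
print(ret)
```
[5, 2, 7]
[5, 2, 7, 127, 335]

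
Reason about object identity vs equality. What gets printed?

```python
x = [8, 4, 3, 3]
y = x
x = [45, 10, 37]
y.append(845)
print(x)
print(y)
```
[45, 10, 37]
[8, 4, 3, 3, 845]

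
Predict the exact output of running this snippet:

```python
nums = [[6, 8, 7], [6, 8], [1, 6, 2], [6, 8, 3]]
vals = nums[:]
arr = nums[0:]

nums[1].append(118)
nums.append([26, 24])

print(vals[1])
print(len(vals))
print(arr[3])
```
[6, 8, 118]
4
[6, 8, 3]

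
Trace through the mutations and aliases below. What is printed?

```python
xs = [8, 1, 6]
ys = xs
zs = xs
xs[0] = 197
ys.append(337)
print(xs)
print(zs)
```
[197, 1, 6, 337]
[197, 1, 6, 337]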